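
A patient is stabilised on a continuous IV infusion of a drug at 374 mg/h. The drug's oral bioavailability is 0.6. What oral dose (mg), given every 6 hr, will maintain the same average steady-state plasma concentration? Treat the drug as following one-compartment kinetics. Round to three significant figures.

To maintain the same Css, the systemic dosing rate must be unchanged: F·D/τ = infusion rate.
D = rate × τ / F = 374 × 6 / 0.6 = 3740 mg

3740 mg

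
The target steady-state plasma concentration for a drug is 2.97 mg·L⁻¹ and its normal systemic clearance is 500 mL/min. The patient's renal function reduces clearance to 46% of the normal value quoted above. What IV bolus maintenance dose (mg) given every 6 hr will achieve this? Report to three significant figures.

CL = 500 mL/min = 500 × 0.06 = 30.00 L/h
Patient clearance = 0.46 × 30.00 = 13.80 L/h
D = CL × Css × τ = 13.80 × 2.97 × 6 = 245.9 mg

246 mg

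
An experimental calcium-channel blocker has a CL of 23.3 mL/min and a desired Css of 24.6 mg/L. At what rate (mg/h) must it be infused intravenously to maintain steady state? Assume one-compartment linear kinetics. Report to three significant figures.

Convert clearance: 23.3 mL/min × 60 min/h ÷ 1000 mL/L = 1.398 L/h
At steady state, infusion rate equals elimination rate: rate in = CL × Css.
Infusion rate = CL · Css = 1.398 L/h × 24.6 mg/L = 34.39 mg/h

34.4 mg/h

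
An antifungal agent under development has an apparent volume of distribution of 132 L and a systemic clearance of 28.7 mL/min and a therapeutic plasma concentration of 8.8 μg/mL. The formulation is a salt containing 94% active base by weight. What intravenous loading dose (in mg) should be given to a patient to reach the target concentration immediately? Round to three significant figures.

LD = Vd × C / S = 132.0 × 8.800 / 0.94 = 1236 mg

1240 mg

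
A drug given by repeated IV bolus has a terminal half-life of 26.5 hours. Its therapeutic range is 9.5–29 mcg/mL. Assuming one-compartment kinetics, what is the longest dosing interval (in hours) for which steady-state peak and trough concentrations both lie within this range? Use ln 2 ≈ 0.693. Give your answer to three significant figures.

42.7 h

k = 0.693 / t½ = 0.693 / 26.5 = 0.02615 h⁻¹
Between IV bolus doses, concentration decays as C = C₀·e^(−kτ), so C_peak/C_trough = e^(kτ).
τ_max = ln(C_peak/C_trough) / k = ln(29/9.5) / 0.02615 = 1.116 / 0.02615 = 42.68 h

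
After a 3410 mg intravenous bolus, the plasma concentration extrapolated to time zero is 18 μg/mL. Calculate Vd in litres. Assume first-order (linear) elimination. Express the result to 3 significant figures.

Immediately after an IV bolus, C₀ = Dose / Vd, so Vd = Dose / C₀.
Vd = 3410 / 18 = 189.4 L

189 L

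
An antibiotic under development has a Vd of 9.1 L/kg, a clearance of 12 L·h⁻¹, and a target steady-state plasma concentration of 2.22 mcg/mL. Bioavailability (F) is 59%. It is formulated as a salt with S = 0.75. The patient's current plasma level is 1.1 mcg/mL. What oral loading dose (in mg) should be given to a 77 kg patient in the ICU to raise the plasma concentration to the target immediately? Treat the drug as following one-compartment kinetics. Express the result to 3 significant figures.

1770 mg

Vd(total) = 77 kg × 9.1 L/kg = 700.7 L
The loading dose fills Vd to the target concentration; clearance is irrelevant here.
Concentration deficit ΔC = 2.22 − 1.1 = 1.120 mg/L
LD = Vd × ΔC / F / S = 700.7 × 1.120 / 0.59 / 0.75 = 1774 mg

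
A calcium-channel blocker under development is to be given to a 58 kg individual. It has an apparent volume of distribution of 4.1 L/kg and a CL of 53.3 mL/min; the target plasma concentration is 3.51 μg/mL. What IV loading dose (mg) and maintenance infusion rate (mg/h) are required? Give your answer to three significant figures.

(a) 835 mg; (b) 11.2 mg/h

Vd(total) = 58 kg × 4.1 L/kg = 237.8 L
LD = Vd · C_target = 237.8 × 3.51 = 834.7 mg
Convert clearance: 53.3 mL/min × 60 min/h ÷ 1000 mL/L = 3.198 L/h
Maintenance infusion rate = CL × Css = 3.198 × 3.51 = 11.22 mg/h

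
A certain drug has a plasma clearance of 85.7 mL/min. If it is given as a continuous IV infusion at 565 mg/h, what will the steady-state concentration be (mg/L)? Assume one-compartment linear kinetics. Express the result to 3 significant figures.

CL = 85.7 mL/min = 85.7 × 0.06 = 5.142 L/h
Css = rate / CL = 565 / 5.142 = 109.9 mg/L

110 mg/L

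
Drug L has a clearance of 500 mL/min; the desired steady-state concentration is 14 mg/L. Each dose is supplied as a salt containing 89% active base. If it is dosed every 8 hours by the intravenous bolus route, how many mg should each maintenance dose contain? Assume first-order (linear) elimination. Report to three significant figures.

CL = 500 mL/min = 500 × 0.06 = 30.00 L/h
D = CL × Css × τ / S = 30.00 × 14 × 8 / 0.89 = 3775 mg

3780 mg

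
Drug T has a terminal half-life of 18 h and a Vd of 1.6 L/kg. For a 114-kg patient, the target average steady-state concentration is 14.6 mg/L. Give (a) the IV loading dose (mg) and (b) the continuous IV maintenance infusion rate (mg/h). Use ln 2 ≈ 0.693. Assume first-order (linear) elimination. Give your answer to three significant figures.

Vd(total) = 114 kg × 1.6 L/kg = 182.4 L
LD = Vd × C = 182.4 × 14.6 = 2663 mg
CL = 0.693 × Vd / t½ = 0.693 × 182.4 / 18 = 7.022 L/h
Infusion rate = CL × Css = 7.022 × 14.6 = 102.5 mg/h

(a) 2660 mg; (b) 103 mg/h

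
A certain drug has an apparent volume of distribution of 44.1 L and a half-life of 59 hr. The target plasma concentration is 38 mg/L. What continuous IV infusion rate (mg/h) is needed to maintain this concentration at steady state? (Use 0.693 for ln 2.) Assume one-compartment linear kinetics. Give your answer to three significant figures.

19.7 mg/h

CL = 0.693 × Vd / t½ = 0.693 × 44.10 / 59 = 0.5180 L/h
Infusion rate = CL × Css = 0.5180 × 38 = 19.68 mg/h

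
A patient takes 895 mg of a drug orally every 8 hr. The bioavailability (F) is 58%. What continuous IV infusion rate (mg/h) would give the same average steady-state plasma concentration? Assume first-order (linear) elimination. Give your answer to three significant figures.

Equivalent systemic input: infusion rate = F·D/τ.
Rate = 0.58 × 895 / 8 = 64.89 mg/h

64.9 mg/h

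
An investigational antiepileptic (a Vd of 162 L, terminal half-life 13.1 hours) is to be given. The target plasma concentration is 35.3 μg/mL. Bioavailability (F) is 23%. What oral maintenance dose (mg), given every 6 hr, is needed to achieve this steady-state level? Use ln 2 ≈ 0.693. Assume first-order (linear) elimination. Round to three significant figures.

CL = 0.693 × Vd / t½ = 0.693 × 162.0 / 13.1 = 8.570 L/h
D = CL × Css × τ / F = 8.570 × 35.3 × 6 / 0.23 = 7892 mg

7890 mg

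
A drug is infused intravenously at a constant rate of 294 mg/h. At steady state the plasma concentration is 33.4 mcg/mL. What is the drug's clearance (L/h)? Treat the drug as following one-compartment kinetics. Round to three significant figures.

At steady state, infusion rate = CL × Css, so CL = rate / Css.
CL = 294 / 33.4 = 8.802 L/h

8.80 L/h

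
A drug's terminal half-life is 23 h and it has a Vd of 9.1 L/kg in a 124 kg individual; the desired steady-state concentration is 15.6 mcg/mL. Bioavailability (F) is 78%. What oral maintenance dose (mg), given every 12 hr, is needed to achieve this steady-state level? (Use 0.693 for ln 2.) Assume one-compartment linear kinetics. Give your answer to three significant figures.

Vd(total) = 124 kg × 9.1 L/kg = 1128 L
CL = ln 2 · Vd / t½ = 0.693 × 1128 / 23 = 33.99 L/h
D = CL × Css × τ / F = 33.99 × 15.6 × 12 / 0.78 = 8158 mg

8160 mg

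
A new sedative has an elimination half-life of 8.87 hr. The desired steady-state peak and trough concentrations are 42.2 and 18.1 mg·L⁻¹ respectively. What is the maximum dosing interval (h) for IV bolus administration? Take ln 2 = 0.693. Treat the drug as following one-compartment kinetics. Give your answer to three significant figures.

10.8 h

k = 0.693 / t½ = 0.693 / 8.87 = 0.07813 h⁻¹
Between IV bolus doses, concentration decays as C = C₀·e^(−kτ), so C_peak/C_trough = e^(kτ).
τ_max = ln(C_peak/C_trough) / k = ln(42.2/18.1) / 0.07813 = 0.8465 / 0.07813 = 10.83 h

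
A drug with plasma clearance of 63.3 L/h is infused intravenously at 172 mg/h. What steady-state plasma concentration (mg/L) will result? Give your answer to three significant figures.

2.72 mg/L

Css = rate / CL = 172 / 63.30 = 2.717 mg/L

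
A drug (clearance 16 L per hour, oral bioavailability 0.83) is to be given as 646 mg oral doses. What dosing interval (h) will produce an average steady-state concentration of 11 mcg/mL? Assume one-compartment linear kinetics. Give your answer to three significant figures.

F·D/τ = CL·Css → τ = F·D / (CL·Css).
τ = 0.83 × 646 / (16 × 11) = 3.046 h

3.05 h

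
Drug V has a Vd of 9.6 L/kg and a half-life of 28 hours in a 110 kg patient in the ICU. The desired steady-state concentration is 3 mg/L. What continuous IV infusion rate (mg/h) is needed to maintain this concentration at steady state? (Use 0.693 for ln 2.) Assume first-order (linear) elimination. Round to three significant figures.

78.4 mg/h

Total Vd = 9.6 × 110 = 1056 L
CL = ln 2 · Vd / t½ = 0.693 × 1056 / 28 = 26.14 L/h
Infusion rate = CL × Css = 26.14 × 3 = 78.42 mg/h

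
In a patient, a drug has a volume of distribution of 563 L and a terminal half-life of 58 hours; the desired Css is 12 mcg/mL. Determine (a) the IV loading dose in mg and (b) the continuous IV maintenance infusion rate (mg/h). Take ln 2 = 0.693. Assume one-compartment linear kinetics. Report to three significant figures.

LD = Vd × C = 563.0 × 12 = 6756 mg
CL = 0.693 × Vd / t½ = 0.693 × 563.0 / 58 = 6.727 L/h
Infusion rate = CL × Css = 6.727 × 12 = 80.72 mg/h

(a) 6760 mg; (b) 80.7 mg/h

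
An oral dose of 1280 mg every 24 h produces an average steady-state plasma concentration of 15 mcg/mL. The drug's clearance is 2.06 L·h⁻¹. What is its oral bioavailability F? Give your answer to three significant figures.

0.579

F·D/τ = CL·Css at steady state → F = CL·Css·τ / D.
F = 2.06 × 15 × 24 / 1280 = 0.579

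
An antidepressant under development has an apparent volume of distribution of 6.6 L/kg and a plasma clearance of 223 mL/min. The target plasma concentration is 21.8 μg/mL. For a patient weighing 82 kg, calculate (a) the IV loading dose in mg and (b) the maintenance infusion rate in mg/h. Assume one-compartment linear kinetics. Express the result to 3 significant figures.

Total Vd = 6.6 × 82 = 541.2 L
LD = Vd · C_target = 541.2 × 21.8 = 11800 mg
CL = 223 mL/min = 223 × 0.06 = 13.38 L/h
Maintenance infusion rate = CL × Css = 13.38 × 21.8 = 291.7 mg/h

(a) 11800 mg; (b) 292 mg/h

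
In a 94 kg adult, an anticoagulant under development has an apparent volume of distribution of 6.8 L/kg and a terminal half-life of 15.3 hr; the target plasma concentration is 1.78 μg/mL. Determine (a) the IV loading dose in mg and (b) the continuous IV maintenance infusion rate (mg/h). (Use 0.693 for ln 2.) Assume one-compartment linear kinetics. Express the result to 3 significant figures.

(a) 1140 mg; (b) 51.5 mg/h

Total Vd = 6.8 × 94 = 639.2 L
LD = Vd × C = 639.2 × 1.78 = 1138 mg
CL = 0.693 × Vd / t½ = 0.693 × 639.2 / 15.3 = 28.95 L/h
Infusion rate = CL × Css = 28.95 × 1.78 = 51.53 mg/h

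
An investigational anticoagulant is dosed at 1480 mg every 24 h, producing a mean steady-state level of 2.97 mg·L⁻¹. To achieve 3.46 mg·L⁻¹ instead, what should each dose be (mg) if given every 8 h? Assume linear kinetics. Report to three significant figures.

With linear kinetics, Css is proportional to dose rate (D/τ) at fixed clearance.
D₂ = D₁ × (Css,target / Css,current) × (τ₂/τ₁) = 1480 × (3.46/2.97) × (8/24) = 574.7 mg

575 mg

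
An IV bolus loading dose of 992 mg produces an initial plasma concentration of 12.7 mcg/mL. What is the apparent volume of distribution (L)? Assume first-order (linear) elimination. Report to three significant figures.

78.1 L

Immediately after an IV bolus, C₀ = Dose / Vd, so Vd = Dose / C₀.
Vd = 992 / 12.7 = 78.11 L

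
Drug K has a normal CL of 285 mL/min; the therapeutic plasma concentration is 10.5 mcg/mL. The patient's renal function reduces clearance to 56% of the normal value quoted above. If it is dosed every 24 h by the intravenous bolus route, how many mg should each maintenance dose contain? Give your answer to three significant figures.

2410 mg

CL = 285 mL/min = 285 × 0.06 = 17.10 L/h
Patient clearance = 0.56 × 17.10 = 9.576 L/h
D = CL × Css × τ = 9.576 × 10.5 × 24 = 2413 mg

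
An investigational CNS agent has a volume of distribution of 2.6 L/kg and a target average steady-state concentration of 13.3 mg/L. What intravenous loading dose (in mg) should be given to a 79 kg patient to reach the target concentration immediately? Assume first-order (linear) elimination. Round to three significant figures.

2730 mg

Vd = 2.6 L/kg × 79 kg = 205.4 L
LD = Vd × C = 205.4 × 13.30 = 2732 mg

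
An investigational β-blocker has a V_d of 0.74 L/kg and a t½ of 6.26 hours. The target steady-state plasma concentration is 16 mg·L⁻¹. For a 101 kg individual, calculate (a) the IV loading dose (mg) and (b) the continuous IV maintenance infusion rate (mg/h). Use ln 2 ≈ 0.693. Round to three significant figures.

(a) 1200 mg; (b) 132 mg/h

Total Vd = 0.74 × 101 = 74.74 L
LD = Vd × C = 74.74 × 16 = 1196 mg
CL = 0.693 × Vd / t½ = 0.693 × 74.74 / 6.26 = 8.274 L/h
Infusion rate = CL × Css = 8.274 × 16 = 132.4 mg/h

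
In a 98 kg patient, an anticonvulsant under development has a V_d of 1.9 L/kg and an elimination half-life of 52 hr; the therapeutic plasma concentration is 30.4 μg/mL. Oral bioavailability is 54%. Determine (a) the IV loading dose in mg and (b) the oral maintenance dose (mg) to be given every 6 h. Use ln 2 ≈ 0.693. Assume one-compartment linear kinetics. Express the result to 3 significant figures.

(a) 5660 mg; (b) 838 mg

Total Vd = 1.9 × 98 = 186.2 L
LD = Vd × C = 186.2 × 30.4 = 5660 mg
CL = 0.693 × Vd / t½ = 0.693 × 186.2 / 52 = 2.481 L/h
D = CL × Css × τ / F = 2.481 × 30.4 × 6 / 0.54 = 838.0 mg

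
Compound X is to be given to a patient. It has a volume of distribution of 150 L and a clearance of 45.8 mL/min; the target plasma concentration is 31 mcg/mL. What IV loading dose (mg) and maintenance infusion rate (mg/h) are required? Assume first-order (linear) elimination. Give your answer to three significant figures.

Loading dose = Vd × C = 150.0 × 31 = 4650 mg
CL = 45.8 mL/min × 60/1000 = 2.748 L/h
Maintenance: replace elimination → rate = CL × Css = 2.748 × 31 = 85.19 mg/h

(a) 4650 mg; (b) 85.2 mg/h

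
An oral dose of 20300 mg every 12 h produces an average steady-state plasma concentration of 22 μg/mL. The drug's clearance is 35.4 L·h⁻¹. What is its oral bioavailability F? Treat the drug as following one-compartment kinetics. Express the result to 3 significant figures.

0.460

F·D/τ = CL·Css at steady state → F = CL·Css·τ / D.
F = 35.4 × 22 × 12 / 20300 = 0.460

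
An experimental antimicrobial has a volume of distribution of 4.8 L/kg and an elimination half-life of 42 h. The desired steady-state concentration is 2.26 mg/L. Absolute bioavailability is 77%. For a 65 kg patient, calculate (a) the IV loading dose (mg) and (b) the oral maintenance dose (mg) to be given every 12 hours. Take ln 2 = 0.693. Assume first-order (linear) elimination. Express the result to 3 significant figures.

(a) 705 mg; (b) 181 mg

Total Vd = 4.8 × 65 = 312.0 L
LD = Vd × C = 312.0 × 2.26 = 705.1 mg
CL = 0.693 × Vd / t½ = 0.693 × 312.0 / 42 = 5.148 L/h
D = CL × Css × τ / F = 5.148 × 2.26 × 12 / 0.77 = 181.3 mg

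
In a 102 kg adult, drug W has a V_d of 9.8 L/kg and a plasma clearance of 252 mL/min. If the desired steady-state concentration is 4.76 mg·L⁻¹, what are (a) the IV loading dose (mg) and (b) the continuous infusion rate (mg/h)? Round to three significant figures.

(a) 4760 mg; (b) 72.0 mg/h

Vd = 9.8 L/kg × 102 kg = 999.6 L
Loading dose = Vd × C = 999.6 × 4.76 = 4758 mg
CL = 252 mL/min × 60/1000 = 15.12 L/h
Maintenance infusion rate = CL × Css = 15.12 × 4.76 = 71.97 mg/h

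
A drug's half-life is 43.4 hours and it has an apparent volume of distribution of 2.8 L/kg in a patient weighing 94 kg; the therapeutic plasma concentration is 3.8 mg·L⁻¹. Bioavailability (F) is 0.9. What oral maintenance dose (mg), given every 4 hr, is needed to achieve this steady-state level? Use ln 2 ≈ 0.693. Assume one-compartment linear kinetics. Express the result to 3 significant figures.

Total Vd = 2.8 × 94 = 263.2 L
k = 0.693/43.4 = 0.01597 h⁻¹, so CL = k·Vd = 0.01597 × 263.2 = 4.203 L/h
D = CL × Css × τ / F = 4.203 × 3.8 × 4 / 0.9 = 70.98 mg

71.0 mg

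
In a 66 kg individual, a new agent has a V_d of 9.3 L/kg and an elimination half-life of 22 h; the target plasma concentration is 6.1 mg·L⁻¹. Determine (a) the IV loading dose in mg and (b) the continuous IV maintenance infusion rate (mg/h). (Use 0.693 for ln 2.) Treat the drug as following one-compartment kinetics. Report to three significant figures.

Vd(total) = 66 kg × 9.3 L/kg = 613.8 L
LD = Vd × C = 613.8 × 6.1 = 3744 mg
CL = 0.693 × Vd / t½ = 0.693 × 613.8 / 22 = 19.33 L/h
Infusion rate = CL × Css = 19.33 × 6.1 = 117.9 mg/h

(a) 3740 mg; (b) 118 mg/h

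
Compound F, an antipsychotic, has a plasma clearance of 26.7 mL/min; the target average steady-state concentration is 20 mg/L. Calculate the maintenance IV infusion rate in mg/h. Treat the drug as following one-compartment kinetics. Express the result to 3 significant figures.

CL = 26.7 mL/min × 60/1000 = 1.602 L/h
Rate = CL × Css = 1.602 × 20 = 32.04 mg/h

32.0 mg/h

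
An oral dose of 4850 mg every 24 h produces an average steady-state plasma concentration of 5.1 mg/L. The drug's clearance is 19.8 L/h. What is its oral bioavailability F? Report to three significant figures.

0.500

F·D/τ = CL·Css at steady state → F = CL·Css·τ / D.
F = 19.8 × 5.1 × 24 / 4850 = 0.500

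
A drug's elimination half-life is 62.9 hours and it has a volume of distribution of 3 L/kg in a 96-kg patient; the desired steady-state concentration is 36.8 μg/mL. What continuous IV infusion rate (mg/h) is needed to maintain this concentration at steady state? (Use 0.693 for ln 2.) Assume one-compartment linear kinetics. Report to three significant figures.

Vd(total) = 96 kg × 3 L/kg = 288.0 L
CL = 0.693 × Vd / t½ = 0.693 × 288.0 / 62.9 = 3.173 L/h
Infusion rate = CL × Css = 3.173 × 36.8 = 116.8 mg/h

117 mg/h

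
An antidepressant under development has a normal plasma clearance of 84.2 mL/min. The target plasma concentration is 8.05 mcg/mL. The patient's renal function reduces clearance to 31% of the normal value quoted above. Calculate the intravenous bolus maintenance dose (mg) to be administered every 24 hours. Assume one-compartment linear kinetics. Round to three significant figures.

Convert clearance: 84.2 mL/min × 60 min/h ÷ 1000 mL/L = 5.052 L/h
Patient clearance = 0.31 × 5.052 = 1.566 L/h
D = CL × Css × τ = 1.566 × 8.05 × 24 = 302.6 mg

303 mg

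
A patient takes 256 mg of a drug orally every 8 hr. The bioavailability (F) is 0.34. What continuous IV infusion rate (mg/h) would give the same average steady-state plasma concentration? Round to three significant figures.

Equivalent systemic input: infusion rate = F·D/τ.
Rate = 0.34 × 256 / 8 = 10.88 mg/h

10.9 mg/h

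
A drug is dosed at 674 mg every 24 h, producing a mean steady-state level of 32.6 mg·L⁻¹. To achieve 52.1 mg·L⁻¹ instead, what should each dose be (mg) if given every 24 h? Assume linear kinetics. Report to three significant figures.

1080 mg

With linear kinetics, Css is proportional to dose rate (D/τ) at fixed clearance.
D₂ = D₁ × (Css,target / Css,current) = 674 × 52.1/32.6 = 1077 mg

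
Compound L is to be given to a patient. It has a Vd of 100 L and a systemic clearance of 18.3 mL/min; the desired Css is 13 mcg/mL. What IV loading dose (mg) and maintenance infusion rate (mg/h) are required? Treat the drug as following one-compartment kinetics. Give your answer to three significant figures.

(a) 1300 mg; (b) 14.3 mg/h

Loading dose = Vd × C = 100.0 × 13 = 1300 mg
Convert clearance: 18.3 mL/min × 60 min/h ÷ 1000 mL/L = 1.098 L/h
Maintenance infusion rate = CL × Css = 1.098 × 13 = 14.27 mg/h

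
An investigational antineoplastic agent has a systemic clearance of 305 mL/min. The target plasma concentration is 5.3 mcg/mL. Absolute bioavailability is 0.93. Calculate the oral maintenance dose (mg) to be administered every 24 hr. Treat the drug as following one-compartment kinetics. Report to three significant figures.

2500 mg

Convert clearance: 305 mL/min × 60 min/h ÷ 1000 mL/L = 18.30 L/h
D = CL × Css × τ / F = 18.30 × 5.3 × 24 / 0.93 = 2503 mg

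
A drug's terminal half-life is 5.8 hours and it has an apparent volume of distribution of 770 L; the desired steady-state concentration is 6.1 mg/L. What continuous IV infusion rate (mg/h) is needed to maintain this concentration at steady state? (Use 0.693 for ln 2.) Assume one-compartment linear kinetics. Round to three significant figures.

561 mg/h

CL = 0.693 × Vd / t½ = 0.693 × 770.0 / 5.8 = 92.00 L/h
Infusion rate = CL × Css = 92.00 × 6.1 = 561.2 mg/h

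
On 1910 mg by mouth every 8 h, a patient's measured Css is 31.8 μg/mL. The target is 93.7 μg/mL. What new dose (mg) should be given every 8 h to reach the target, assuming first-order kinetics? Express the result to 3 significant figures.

5630 mg

With linear kinetics, Css is proportional to dose rate (D/τ) at fixed clearance.
D₂ = D₁ × (Css,target / Css,current) = 1910 × 93.7/31.8 = 5628 mg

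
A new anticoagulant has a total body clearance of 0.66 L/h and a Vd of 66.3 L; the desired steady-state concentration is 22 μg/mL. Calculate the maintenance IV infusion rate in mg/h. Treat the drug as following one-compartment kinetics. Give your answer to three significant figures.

14.5 mg/h

R₀ = 0.6600 × 22 = 14.52 mg/h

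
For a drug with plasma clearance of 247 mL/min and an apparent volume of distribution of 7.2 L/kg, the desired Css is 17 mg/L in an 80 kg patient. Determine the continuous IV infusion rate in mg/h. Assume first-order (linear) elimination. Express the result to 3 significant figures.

252 mg/h

CL = 247 mL/min × 60/1000 = 14.82 L/h
R₀ = 14.82 × 17 = 251.9 mg/h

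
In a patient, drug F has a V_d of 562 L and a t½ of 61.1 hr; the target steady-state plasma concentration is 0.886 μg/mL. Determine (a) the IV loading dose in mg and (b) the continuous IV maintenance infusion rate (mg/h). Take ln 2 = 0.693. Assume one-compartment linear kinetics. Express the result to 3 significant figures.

LD = Vd × C = 562.0 × 0.886 = 497.9 mg
CL = 0.693 × Vd / t½ = 0.693 × 562.0 / 61.1 = 6.374 L/h
Infusion rate = CL × Css = 6.374 × 0.886 = 5.647 mg/h

(a) 498 mg; (b) 5.65 mg/h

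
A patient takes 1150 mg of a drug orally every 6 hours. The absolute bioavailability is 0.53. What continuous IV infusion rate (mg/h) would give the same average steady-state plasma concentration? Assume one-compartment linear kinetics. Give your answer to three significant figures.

102 mg/h

Equivalent systemic input: infusion rate = F·D/τ.
Rate = 0.53 × 1150 / 6 = 101.6 mg/h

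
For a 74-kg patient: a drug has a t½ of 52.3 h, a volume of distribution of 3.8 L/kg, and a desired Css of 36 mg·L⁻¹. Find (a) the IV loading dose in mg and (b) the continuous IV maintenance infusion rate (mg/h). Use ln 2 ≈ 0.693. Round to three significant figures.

Total Vd = 3.8 × 74 = 281.2 L
LD = Vd × C = 281.2 × 36 = 10120 mg
CL = 0.693 × Vd / t½ = 0.693 × 281.2 / 52.3 = 3.726 L/h
Infusion rate = CL × Css = 3.726 × 36 = 134.1 mg/h

(a) 10100 mg; (b) 134 mg/h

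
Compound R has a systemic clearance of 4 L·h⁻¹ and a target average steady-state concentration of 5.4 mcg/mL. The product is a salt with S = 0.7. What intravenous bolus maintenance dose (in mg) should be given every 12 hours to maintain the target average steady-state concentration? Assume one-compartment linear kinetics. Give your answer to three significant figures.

D = CL × Css × τ / S = 4.000 × 5.4 × 12 / 0.7 = 370.3 mg

370 mg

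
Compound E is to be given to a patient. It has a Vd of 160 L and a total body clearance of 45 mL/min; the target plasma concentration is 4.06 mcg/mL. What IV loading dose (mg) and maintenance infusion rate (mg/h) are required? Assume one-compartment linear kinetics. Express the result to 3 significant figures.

(a) 650 mg; (b) 11.0 mg/h

Loading dose = Vd × C = 160.0 × 4.06 = 649.6 mg
CL = 45 mL/min = 45 × 0.06 = 2.700 L/h
Maintenance: replace elimination → rate = CL × Css = 2.700 × 4.06 = 10.96 mg/h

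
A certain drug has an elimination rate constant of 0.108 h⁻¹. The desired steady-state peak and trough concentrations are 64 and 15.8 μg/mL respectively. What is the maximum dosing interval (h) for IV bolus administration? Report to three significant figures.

13.0 h

Between IV bolus doses, concentration decays as C = C₀·e^(−kτ), so C_peak/C_trough = e^(kτ).
τ_max = ln(C_peak/C_trough) / k = ln(64/15.8) / 0.1080 = 1.399 / 0.1080 = 12.95 h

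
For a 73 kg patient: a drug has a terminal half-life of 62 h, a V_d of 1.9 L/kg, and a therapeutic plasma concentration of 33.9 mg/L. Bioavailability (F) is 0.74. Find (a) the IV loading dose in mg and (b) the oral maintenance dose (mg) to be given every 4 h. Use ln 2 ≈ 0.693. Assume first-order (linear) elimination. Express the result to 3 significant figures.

Total Vd = 1.9 × 73 = 138.7 L
LD = Vd × C = 138.7 × 33.9 = 4702 mg
CL = 0.693 × Vd / t½ = 0.693 × 138.7 / 62 = 1.550 L/h
D = CL × Css × τ / F = 1.550 × 33.9 × 4 / 0.74 = 284.0 mg

(a) 4700 mg; (b) 284 mg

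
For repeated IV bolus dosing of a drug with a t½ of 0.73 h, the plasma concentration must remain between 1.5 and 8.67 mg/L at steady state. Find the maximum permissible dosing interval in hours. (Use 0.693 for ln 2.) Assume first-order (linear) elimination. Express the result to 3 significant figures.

k = 0.693 / t½ = 0.693 / 0.73 = 0.9493 h⁻¹
Between IV bolus doses, concentration decays as C = C₀·e^(−kτ), so C_peak/C_trough = e^(kτ).
τ_max = ln(C_peak/C_trough) / k = ln(8.67/1.5) / 0.9493 = 1.754 / 0.9493 = 1.848 h

1.85 h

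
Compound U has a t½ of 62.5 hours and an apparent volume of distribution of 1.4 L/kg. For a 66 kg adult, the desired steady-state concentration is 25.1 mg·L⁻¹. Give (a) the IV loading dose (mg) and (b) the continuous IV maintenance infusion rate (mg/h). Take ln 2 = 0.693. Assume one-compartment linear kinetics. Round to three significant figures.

(a) 2320 mg; (b) 25.7 mg/h

Vd(total) = 66 kg × 1.4 L/kg = 92.40 L
LD = Vd × C = 92.40 × 25.1 = 2319 mg
CL = 0.693 × Vd / t½ = 0.693 × 92.40 / 62.5 = 1.025 L/h
Infusion rate = CL × Css = 1.025 × 25.1 = 25.73 mg/h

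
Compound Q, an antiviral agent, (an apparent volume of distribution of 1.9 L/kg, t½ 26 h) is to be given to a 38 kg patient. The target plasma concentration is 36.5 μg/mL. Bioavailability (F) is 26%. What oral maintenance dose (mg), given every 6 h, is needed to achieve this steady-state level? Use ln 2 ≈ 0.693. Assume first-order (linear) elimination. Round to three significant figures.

1620 mg

Vd = 1.9 L/kg × 38 kg = 72.20 L
CL = ln 2 · Vd / t½ = 0.693 × 72.20 / 26 = 1.924 L/h
D = CL × Css × τ / F = 1.924 × 36.5 × 6 / 0.26 = 1621 mg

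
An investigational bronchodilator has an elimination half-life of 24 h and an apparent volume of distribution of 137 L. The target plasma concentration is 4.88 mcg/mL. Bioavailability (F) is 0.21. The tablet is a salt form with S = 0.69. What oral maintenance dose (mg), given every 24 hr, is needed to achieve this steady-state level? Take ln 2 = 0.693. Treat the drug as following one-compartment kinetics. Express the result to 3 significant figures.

3200 mg

CL = 0.693 × Vd / t½ = 0.693 × 137.0 / 24 = 3.956 L/h
D = CL × Css × τ / F / S = 3.956 × 4.88 × 24 / 0.21 / 0.69 = 3198 mg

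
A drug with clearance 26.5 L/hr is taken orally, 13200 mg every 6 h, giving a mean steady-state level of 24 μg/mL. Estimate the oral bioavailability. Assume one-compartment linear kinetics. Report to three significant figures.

F·D/τ = CL·Css at steady state → F = CL·Css·τ / D.
F = 26.5 × 24 × 6 / 13200 = 0.289

0.289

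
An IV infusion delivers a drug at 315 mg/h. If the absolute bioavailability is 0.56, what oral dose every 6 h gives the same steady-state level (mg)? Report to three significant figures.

3380 mg

To maintain the same Css, the systemic dosing rate must be unchanged: F·D/τ = infusion rate.
D = rate × τ / F = 315 × 6 / 0.56 = 3375 mg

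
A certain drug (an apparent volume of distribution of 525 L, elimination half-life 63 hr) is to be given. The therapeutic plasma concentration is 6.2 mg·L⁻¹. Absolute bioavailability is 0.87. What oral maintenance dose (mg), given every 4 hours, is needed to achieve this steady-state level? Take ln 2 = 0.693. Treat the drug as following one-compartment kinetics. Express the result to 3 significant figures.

CL = ln 2 · Vd / t½ = 0.693 × 525.0 / 63 = 5.775 L/h
D = CL × Css × τ / F = 5.775 × 6.2 × 4 / 0.87 = 164.6 mg

165 mg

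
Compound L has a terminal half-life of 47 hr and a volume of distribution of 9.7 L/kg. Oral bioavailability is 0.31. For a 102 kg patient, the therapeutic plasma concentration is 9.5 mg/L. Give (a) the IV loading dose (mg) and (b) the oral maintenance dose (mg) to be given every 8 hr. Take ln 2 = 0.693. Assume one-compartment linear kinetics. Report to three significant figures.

(a) 9400 mg; (b) 3580 mg

Vd = 9.7 L/kg × 102 kg = 989.4 L
LD = Vd × C = 989.4 × 9.5 = 9399 mg
CL = 0.693 × Vd / t½ = 0.693 × 989.4 / 47 = 14.59 L/h
D = CL × Css × τ / F = 14.59 × 9.5 × 8 / 0.31 = 3577 mg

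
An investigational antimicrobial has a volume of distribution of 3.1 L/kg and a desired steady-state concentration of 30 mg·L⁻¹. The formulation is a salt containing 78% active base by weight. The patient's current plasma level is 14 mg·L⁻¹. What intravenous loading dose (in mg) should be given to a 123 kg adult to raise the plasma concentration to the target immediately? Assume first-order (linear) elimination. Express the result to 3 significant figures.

7820 mg

Vd = 3.1 L/kg × 123 kg = 381.3 L
The loading dose fills Vd to the target concentration.
Concentration deficit ΔC = 30 − 14 = 16.00 mg/L
LD = Vd × ΔC / S = 381.3 × 16.00 / 0.78 = 7822 mg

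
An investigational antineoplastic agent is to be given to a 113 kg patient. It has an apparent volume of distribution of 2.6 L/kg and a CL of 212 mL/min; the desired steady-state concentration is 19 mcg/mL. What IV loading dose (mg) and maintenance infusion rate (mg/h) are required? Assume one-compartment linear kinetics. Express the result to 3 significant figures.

Vd(total) = 113 kg × 2.6 L/kg = 293.8 L
LD = Vd · C_target = 293.8 × 19 = 5582 mg
CL = 212 mL/min × 60/1000 = 12.72 L/h
Infusion rate = 12.72 L/h × 19 mg/L = 241.7 mg/h

(a) 5580 mg; (b) 242 mg/h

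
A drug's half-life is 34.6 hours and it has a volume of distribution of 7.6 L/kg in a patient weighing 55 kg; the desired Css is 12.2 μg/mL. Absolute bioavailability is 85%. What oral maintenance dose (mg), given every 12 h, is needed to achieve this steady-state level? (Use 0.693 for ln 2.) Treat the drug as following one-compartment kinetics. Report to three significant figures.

1440 mg

Total Vd = 7.6 × 55 = 418.0 L
k = 0.693/34.6 = 0.02003 h⁻¹, so CL = k·Vd = 0.02003 × 418.0 = 8.373 L/h
D = CL × Css × τ / F = 8.373 × 12.2 × 12 / 0.85 = 1442 mg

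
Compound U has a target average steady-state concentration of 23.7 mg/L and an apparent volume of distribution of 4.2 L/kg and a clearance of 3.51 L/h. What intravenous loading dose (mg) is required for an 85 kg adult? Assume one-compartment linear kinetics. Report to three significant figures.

8460 mg

Vd(total) = 85 kg × 4.2 L/kg = 357.0 L
LD = Vd × C = 357.0 × 23.70 = 8461 mg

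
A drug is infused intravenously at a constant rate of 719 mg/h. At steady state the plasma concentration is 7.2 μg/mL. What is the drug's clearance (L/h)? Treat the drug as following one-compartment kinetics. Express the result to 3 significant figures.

At steady state, infusion rate = CL × Css, so CL = rate / Css.
CL = 719 / 7.2 = 99.86 L/h

99.9 L/h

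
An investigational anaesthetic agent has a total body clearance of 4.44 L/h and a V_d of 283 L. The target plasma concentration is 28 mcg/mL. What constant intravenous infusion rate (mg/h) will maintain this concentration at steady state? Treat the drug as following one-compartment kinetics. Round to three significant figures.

At steady state, infusion rate equals elimination rate: rate in = CL × Css.
Infusion rate = CL · Css = 4.440 L/h × 28 mg/L = 124.3 mg/h

124 mg/h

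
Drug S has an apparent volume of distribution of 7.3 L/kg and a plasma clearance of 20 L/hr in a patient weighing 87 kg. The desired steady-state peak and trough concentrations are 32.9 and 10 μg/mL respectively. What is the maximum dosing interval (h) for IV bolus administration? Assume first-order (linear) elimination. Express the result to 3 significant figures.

Vd(total) = 87 kg × 7.3 L/kg = 635.1 L
k = CL / Vd = 20.00 / 635.1 = 0.03149 h⁻¹
Between IV bolus doses, concentration decays as C = C₀·e^(−kτ), so C_peak/C_trough = e^(kτ).
τ_max = ln(C_peak/C_trough) / k = ln(32.9/10) / 0.03149 = 1.191 / 0.03149 = 37.82 h

37.8 h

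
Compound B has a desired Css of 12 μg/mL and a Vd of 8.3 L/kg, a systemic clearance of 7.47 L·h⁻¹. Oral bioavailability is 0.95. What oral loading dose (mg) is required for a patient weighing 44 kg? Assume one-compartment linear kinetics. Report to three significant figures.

Vd = 8.3 L/kg × 44 kg = 365.2 L
LD = Vd × C / F = 365.2 × 12.00 / 0.95 = 4613 mg

4610 mg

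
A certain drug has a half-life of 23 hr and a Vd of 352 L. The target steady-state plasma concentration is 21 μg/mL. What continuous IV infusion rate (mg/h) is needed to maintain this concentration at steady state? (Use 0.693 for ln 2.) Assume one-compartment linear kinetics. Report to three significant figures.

223 mg/h

CL = 0.693 × Vd / t½ = 0.693 × 352.0 / 23 = 10.61 L/h
Infusion rate = CL × Css = 10.61 × 21 = 222.8 mg/h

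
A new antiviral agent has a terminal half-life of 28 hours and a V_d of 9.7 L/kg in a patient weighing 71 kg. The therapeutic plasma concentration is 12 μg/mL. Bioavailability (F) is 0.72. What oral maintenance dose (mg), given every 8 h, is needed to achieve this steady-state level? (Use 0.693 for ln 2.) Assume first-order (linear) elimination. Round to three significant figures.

2270 mg

Vd = 9.7 L/kg × 71 kg = 688.7 L
k = 0.693/28 = 0.02475 h⁻¹, so CL = k·Vd = 0.02475 × 688.7 = 17.05 L/h
D = CL × Css × τ / F = 17.05 × 12 × 8 / 0.72 = 2273 mg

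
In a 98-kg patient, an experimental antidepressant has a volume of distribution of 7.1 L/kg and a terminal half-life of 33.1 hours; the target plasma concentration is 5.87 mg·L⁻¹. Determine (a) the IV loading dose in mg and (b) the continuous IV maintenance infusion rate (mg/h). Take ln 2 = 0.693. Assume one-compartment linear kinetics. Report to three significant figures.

(a) 4080 mg; (b) 85.5 mg/h

Total Vd = 7.1 × 98 = 695.8 L
LD = Vd × C = 695.8 × 5.87 = 4084 mg
CL = 0.693 × Vd / t½ = 0.693 × 695.8 / 33.1 = 14.57 L/h
Infusion rate = CL × Css = 14.57 × 5.87 = 85.53 mg/h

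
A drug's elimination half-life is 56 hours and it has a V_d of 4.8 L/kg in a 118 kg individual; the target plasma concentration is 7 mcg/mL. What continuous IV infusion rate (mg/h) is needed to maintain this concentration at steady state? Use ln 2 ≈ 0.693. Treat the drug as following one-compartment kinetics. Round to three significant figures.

49.1 mg/h

Vd = 4.8 L/kg × 118 kg = 566.4 L
CL = 0.693 × Vd / t½ = 0.693 × 566.4 / 56 = 7.009 L/h
Infusion rate = CL × Css = 7.009 × 7 = 49.06 mg/h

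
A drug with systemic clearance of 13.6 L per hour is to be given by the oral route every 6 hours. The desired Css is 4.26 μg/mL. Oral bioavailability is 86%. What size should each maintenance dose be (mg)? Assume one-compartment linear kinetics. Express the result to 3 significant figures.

404 mg

D = CL × Css × τ / F = 13.60 × 4.26 × 6 / 0.86 = 404.2 mg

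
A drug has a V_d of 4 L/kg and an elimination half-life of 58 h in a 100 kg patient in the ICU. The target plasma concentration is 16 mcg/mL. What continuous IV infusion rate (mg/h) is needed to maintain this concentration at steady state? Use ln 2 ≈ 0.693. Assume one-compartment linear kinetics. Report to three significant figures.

Total Vd = 4 × 100 = 400.0 L
CL = 0.693 × Vd / t½ = 0.693 × 400.0 / 58 = 4.779 L/h
Infusion rate = CL × Css = 4.779 × 16 = 76.46 mg/h

76.5 mg/h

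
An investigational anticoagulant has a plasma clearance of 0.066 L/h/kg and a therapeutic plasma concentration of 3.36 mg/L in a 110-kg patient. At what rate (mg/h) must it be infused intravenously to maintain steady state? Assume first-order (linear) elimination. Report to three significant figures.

24.4 mg/h

CL = 0.066 L/h/kg × 110 kg = 7.260 L/h
R₀ = 7.260 × 3.36 = 24.39 mg/h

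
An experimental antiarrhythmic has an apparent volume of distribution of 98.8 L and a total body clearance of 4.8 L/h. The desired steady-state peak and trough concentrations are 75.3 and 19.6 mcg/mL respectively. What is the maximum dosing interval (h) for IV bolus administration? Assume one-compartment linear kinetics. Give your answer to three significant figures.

27.7 h

k = CL / Vd = 4.800 / 98.80 = 0.04858 h⁻¹
Between IV bolus doses, concentration decays as C = C₀·e^(−kτ), so C_peak/C_trough = e^(kτ).
τ_max = ln(C_peak/C_trough) / k = ln(75.3/19.6) / 0.04858 = 1.346 / 0.04858 = 27.71 h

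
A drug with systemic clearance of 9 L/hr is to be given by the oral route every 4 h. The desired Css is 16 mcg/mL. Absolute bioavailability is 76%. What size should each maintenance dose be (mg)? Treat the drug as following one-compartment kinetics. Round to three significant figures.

758 mg

D = CL × Css × τ / F = 9.000 × 16 × 4 / 0.76 = 757.9 mg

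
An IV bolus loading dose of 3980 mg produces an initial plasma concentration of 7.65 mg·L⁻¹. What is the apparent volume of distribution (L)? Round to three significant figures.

Immediately after an IV bolus, C₀ = Dose / Vd, so Vd = Dose / C₀.
Vd = 3980 / 7.65 = 520.3 L

520 L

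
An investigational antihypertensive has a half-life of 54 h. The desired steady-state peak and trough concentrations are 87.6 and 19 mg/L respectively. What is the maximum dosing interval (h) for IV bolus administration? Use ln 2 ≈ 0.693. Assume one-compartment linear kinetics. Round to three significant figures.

k = 0.693 / t½ = 0.693 / 54 = 0.01283 h⁻¹
Between IV bolus doses, concentration decays as C = C₀·e^(−kτ), so C_peak/C_trough = e^(kτ).
τ_max = ln(C_peak/C_trough) / k = ln(87.6/19) / 0.01283 = 1.528 / 0.01283 = 119.1 h

119 h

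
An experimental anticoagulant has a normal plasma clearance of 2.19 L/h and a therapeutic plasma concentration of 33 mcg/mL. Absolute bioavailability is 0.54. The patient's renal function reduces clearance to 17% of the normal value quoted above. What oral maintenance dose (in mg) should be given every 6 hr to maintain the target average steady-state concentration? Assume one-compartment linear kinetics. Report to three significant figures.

137 mg

Patient clearance = 0.17 × 2.190 = 0.3723 L/h
D = CL × Css × τ / F = 0.3723 × 33 × 6 / 0.54 = 136.5 mg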